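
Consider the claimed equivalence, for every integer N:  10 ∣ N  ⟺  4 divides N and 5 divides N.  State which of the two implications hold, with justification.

(⇒) This fails: take N = 10. Certainly 10 ∣ 10, but 4 ∤ 10.

(⇐) Suppose 4 ∣ N and 5 ∣ N. Any common multiple of 4 and 5 is a multiple of their lcm; here gcd(4, 5) = 1, so lcm(4, 5) = 4·5 = 20, so 20 ∣ N. Since 10 ∣ 20, it follows that 10 ∣ N.

(⇒) fails; (⇐) holds.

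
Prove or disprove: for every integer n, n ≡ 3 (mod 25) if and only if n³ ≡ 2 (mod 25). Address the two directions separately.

The biconditional holds.

[⇒] Suppose n ≡ 3 (mod 25). Write n = 25j + 3. Then (25j + 3)³ = 15625j³ + 5625j² + 675j + 27 = 25(625j³ + 225j² + 27j + 1) + 2, so n³ ≡ 2 (mod 25).

[⇐] Conversely, suppose n³ ≡ 2 (mod 25). The only residue r in {0, …, 24} with r³ ≡ 2 (mod 25) is r = 3, so n ≡ 3 (mod 25).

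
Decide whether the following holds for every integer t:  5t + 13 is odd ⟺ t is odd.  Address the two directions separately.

Both directions fail.

(⟹) This fails: t = 4 gives 5t + 13 = 33, which is odd, but 4 is even, not odd.

(⟸) This also fails: t = 7 is odd, but 5t + 13 = 48 is even, not odd.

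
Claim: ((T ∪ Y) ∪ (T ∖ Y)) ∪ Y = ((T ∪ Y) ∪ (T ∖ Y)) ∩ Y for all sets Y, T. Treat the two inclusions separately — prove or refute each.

Forward inclusion. This inclusion fails. Take Y = ∅, T = {1}; then 1 ∈ ((T ∪ Y) ∪ (T ∖ Y)) ∪ Y but 1 ∉ ((T ∪ Y) ∪ (T ∖ Y)) ∩ Y.

Reverse inclusion. Let x ∈ ((T ∪ Y) ∪ (T ∖ Y)) ∩ Y. Then either x ∈ Y and x ∉ T; or x ∈ Y ∩ T. In each case x ∈ ((T ∪ Y) ∪ (T ∖ Y)) ∪ Y, so ((T ∪ Y) ∪ (T ∖ Y)) ∩ Y ⊆ ((T ∪ Y) ∪ (T ∖ Y)) ∪ Y.

(⊆) fails; (⊇) holds.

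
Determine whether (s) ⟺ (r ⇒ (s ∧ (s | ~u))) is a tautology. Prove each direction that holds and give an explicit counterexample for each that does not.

The forward direction holds; the converse fails.

Converse. This fails. Under s = F, u = F, r = F, the left side is false but the right side is true.

Forward direction. Assume the antecedent. If s is true, r ⇒ (s ∧ (s | ~u)) reduces to true regardless of the other variables. If s is false, the antecedent cannot hold. Either way r ⇒ (s ∧ (s | ~u)) holds.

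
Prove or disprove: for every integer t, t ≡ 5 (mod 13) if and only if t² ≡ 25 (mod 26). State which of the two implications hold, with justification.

[⇒] This fails: take t = 18. Then 18 ≡ 5 (mod 13), but 18² = 324 ≡ 12 (mod 26), not 25.

[⇐] This fails: take t = 21. Then 21² = 441 ≡ 25 (mod 26), yet 21 ≡ 8 (mod 13), not 5.

Neither implication holds.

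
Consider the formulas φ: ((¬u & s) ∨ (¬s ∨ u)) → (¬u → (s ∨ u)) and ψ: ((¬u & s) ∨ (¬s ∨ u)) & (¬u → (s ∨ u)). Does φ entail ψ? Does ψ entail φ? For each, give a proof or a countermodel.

(→) Assume the antecedent. If u is true, the consequent reduces to true regardless of the other variables. If u is false, the antecedent forces (u = F, s = T), and the consequent holds there. Either way the consequent holds.

(←) Assume the antecedent. If u is true, the consequent reduces to true regardless of the other variables. If u is false, the antecedent forces (u = F, s = T), and the consequent holds there. Either way the consequent holds.

Equivalent; both directions hold.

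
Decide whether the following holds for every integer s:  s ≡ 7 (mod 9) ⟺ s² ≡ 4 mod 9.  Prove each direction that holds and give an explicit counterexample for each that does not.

(←) This fails: take s = 2. Then 2² = 4 ≡ 4 (mod 9), yet 2 ≡ 2 (mod 9), not 7.

(→) Suppose s ≡ 7 (mod 9). Write s = 9j + 7. Then (9j + 7)² = 81j² + 126j + 49 = 9(9j² + 14j + 5) + 4, so s² ≡ 4 (mod 9).

Only the forward direction holds.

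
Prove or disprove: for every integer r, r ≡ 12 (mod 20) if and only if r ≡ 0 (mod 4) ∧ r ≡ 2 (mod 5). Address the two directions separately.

(→) Suppose r ≡ 12 (mod 20); write r = 20j + 12. Since 4 ∣ 20, reducing mod 4 gives r ≡ 12 ≡ 0 (mod 4); since 5 ∣ 20, reducing mod 5 gives r ≡ 12 ≡ 2 (mod 5).

(←) Conversely, if r ≡ 0 (mod 4) and r ≡ 2 (mod 5), then by the Chinese remainder theorem r ≡ 12 (mod 20). This is exactly r ≡ 12 (mod 20).

Both directions hold.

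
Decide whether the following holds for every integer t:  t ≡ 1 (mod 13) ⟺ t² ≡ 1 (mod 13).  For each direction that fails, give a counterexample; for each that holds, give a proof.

Only the forward direction holds.

(⇒) Suppose t ≡ 1 (mod 13). Write t = 13j + 1. Then (13j + 1)² = 169j² + 26j + 1 = 13(13j² + 2j) + 1, so t² ≡ 1 (mod 13).

(⇐) This fails: take t = 12. Then 12² = 144 ≡ 1 (mod 13), yet 12 ≡ 12 (mod 13), not 1.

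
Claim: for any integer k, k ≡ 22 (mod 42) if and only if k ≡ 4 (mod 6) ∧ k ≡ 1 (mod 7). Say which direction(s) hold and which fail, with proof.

(⟹) Suppose k ≡ 22 (mod 42); write k = 42j + 22. Since 6 ∣ 42, reducing mod 6 gives k ≡ 22 ≡ 4 (mod 6); since 7 ∣ 42, reducing mod 7 gives k ≡ 22 ≡ 1 (mod 7).

(⟸) Conversely, if k ≡ 4 (mod 6) and k ≡ 1 (mod 7), then by the Chinese remainder theorem k ≡ 22 (mod 42). This is exactly k ≡ 22 (mod 42).

Both directions hold.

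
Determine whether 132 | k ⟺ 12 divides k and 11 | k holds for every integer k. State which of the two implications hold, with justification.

Both directions hold; the statement is true.

(⟸) Suppose 12 ∣ k and 11 ∣ k. Any common multiple of 12 and 11 is a multiple of their lcm; here gcd(12, 11) = 1, so lcm(12, 11) = 12·11 = 132, so 132 ∣ k.

(⟹) If 132 ∣ k, write k = 132q. Since 132 = 11·12, k = 12·(11q), so 12 ∣ k; and since 132 = 12·11, k = 11·(12q), so 11 ∣ k.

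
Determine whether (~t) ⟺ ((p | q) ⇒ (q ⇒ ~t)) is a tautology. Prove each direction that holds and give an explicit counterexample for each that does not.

The forward direction holds; the converse fails.

(⟹) Assume the antecedent. If p is true, the antecedent forces (p = T, q = F, t = F) or (p = T, q = T, t = F), and (p | q) ⇒ (q ⇒ ~t) holds there. If p is false, the antecedent forces (p = F, q = F, t = F) or (p = F, q = T, t = F), and (p | q) ⇒ (q ⇒ ~t) holds there. Either way (p | q) ⇒ (q ⇒ ~t) holds.

(⟸) This fails. Under p = F, q = F, t = T, the left side is false but the right side is true.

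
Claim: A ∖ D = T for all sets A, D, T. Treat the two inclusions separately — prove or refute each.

Forward inclusion. This inclusion fails. Take A = {1}, D = ∅, T = ∅; then 1 ∈ A ∖ D but 1 ∉ T.

Reverse inclusion. This inclusion fails. Take A = ∅, D = ∅, T = {1}; then 1 ∈ T but 1 ∉ A ∖ D.

(⊆) fails and (⊇) fails.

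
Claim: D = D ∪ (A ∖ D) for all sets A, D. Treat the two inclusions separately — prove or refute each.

(⟹) Let x ∈ D. Then either x ∈ D and x ∉ A; or x ∈ A ∩ D. In each case x ∈ D ∪ (A ∖ D), so D ⊆ D ∪ (A ∖ D).

(⟸) This inclusion fails. Take A = {1}, D = ∅; then 1 ∈ D ∪ (A ∖ D) but 1 ∉ D.

The sets are not equal: only the forward inclusion holds.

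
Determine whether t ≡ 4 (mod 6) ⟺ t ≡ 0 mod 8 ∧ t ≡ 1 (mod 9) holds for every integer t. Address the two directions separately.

The forward direction fails; the converse holds.

(⟹) This fails: t = 34 gives 34 ≡ 4 (mod 6) but 34 ≡ 2 (mod 8), so the conjunction on the right does not hold.

(⟸) Conversely, if t ≡ 0 (mod 8) and t ≡ 1 (mod 9), then by the Chinese remainder theorem t ≡ 64 (mod 72). Since 64 ≡ 4 (mod 6) and 6 ∣ 72, we get t ≡ 4 (mod 6).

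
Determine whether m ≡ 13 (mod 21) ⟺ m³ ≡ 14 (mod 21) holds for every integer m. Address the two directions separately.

Neither implication holds.

(→) This fails: take m = 13. Then 13 ≡ 13 (mod 21), but 13³ = 2197 ≡ 13 (mod 21), not 14.

(←) This fails: take m = 14. Then 14³ = 2744 ≡ 14 (mod 21), yet 14 ≡ 14 (mod 21), not 13.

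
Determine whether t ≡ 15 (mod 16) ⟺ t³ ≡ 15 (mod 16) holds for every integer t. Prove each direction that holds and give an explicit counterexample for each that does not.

Equivalent; both directions hold.

[⇒] Suppose t ≡ 15 (mod 16). Write t = 16j + 15. Then (16j + 15)³ = 4096j³ + 11520j² + 10800j + 3375 = 16(256j³ + 720j² + 675j + 210) + 15, so t³ ≡ 15 (mod 16).

[⇐] Conversely, suppose t³ ≡ 15 (mod 16). The only residue r in {0, …, 15} with r³ ≡ 15 (mod 16) is r = 15, so t ≡ 15 (mod 16).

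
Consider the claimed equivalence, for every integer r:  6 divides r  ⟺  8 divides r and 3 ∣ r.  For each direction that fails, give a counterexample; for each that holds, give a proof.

Not equivalent: only (⇐) holds.

(⇒) This fails: take r = 6. Certainly 6 ∣ 6, but 8 ∤ 6.

(⇐) Suppose 8 ∣ r and 3 ∣ r. Any common multiple of 8 and 3 is a multiple of their lcm; here gcd(8, 3) = 1, so lcm(8, 3) = 8·3 = 24, so 24 ∣ r. Since 6 ∣ 24, it follows that 6 ∣ r.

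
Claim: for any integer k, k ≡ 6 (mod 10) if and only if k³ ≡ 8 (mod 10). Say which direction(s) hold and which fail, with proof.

[⇒] This fails: take k = 6. Then 6 ≡ 6 (mod 10), but 6³ = 216 ≡ 6 (mod 10), not 8.

[⇐] This fails: take k = 2. Then 2³ = 8 ≡ 8 (mod 10), yet 2 ≡ 2 (mod 10), not 6.

Neither implication holds.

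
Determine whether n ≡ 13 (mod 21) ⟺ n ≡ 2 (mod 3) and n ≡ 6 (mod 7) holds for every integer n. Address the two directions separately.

Forward direction. This fails: n = 13 gives 13 ≡ 13 (mod 21) but 13 ≡ 1 (mod 3), so the conjunction on the right does not hold.

Converse. This fails: n = 20 satisfies both congruences on the right (20 ≡ 2 mod 3 and 20 ≡ 6 mod 7) yet 20 ≡ 20 (mod 21), not 13.

(⇒) fails and (⇐) fails.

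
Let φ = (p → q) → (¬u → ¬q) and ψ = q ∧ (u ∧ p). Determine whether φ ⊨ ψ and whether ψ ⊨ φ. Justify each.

Not equivalent: only (⇐) holds.

Forward direction. This fails. Under q = F, u = F, p = F, the left side is true but the right side is false.

Converse. Assume the antecedent. If q is true, the antecedent forces (q = T, u = T, p = T), and (p → q) → (¬u → ¬q) holds there. If q is false, the antecedent cannot hold. Either way (p → q) → (¬u → ¬q) holds.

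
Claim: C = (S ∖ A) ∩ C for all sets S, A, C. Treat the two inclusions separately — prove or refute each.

Only the reverse inclusion holds.

(⊇) Let x ∈ (S ∖ A) ∩ C. Then x ∈ S ∩ C and x ∉ A, from which x ∈ C.

(⊆) This inclusion fails. Take S = ∅, A = ∅, C = {1}; then 1 ∈ C but 1 ∉ (S ∖ A) ∩ C.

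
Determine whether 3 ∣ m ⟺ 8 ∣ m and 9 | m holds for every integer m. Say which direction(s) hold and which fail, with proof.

Only the converse holds.

Forward direction. This fails: take m = 3. Certainly 3 ∣ 3, but 8 ∤ 3.

Converse. Suppose 8 ∣ m and 9 ∣ m. Any common multiple of 8 and 9 is a multiple of their lcm; here gcd(8, 9) = 1, so lcm(8, 9) = 8·9 = 72, so 72 ∣ m. Since 3 ∣ 72, it follows that 3 ∣ m.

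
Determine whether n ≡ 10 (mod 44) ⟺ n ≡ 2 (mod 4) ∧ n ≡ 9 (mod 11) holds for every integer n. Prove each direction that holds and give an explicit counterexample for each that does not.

(⇒) This fails: n = 10 gives 10 ≡ 10 (mod 44) but 10 ≡ 10 (mod 11), so the conjunction on the right does not hold.

(⇐) This fails: n = 42 satisfies both congruences on the right (42 ≡ 2 mod 4 and 42 ≡ 9 mod 11) yet 42 ≡ 42 (mod 44), not 10.

(⇒) fails and (⇐) fails.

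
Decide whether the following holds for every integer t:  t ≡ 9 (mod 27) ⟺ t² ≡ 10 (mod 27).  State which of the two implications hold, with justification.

(→) This fails: take t = 9. Then 9 ≡ 9 (mod 27), but 9² = 81 ≡ 0 (mod 27), not 10.

(←) This fails: take t = 8. Then 8² = 64 ≡ 10 (mod 27), yet 8 ≡ 8 (mod 27), not 9.

Both directions fail.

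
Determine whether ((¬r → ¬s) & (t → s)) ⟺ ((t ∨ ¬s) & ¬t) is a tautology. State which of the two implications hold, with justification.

(⇒) fails; (⇐) holds.

(⟹) This fails. Under r = T, s = T, t = F, the left side is true but the right side is false.

(⟸) Assume the antecedent. If r is true, the antecedent forces (r = T, s = F, t = F), and (¬r → ¬s) & (t → s) holds there. If r is false, the antecedent forces (r = F, s = F, t = F), and (¬r → ¬s) & (t → s) holds there. Either way (¬r → ¬s) & (t → s) holds.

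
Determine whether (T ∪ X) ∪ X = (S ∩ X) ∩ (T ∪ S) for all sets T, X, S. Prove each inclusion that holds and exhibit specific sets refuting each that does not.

Only the reverse inclusion holds.

(⟹) This inclusion fails. Take T = {1}, X = ∅, S = ∅; then 1 ∈ (T ∪ X) ∪ X but 1 ∉ (S ∩ X) ∩ (T ∪ S).

(⟸) Let x ∈ (S ∩ X) ∩ (T ∪ S). Then either x ∈ X ∩ S and x ∉ T; or x ∈ T ∩ X ∩ S. In each case x ∈ (T ∪ X) ∪ X, so (S ∩ X) ∩ (T ∪ S) ⊆ (T ∪ X) ∪ X.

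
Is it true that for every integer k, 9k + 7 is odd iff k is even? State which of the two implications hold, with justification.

[⇒] Suppose 9k + 7 is odd. Since 9 is odd, 9k and k have the same parity, so 9k + 7 ≡ k + 7 (mod 2). As 7 is odd, 9k + 7 is odd exactly when k is even. Thus k is even.

[⇐] Conversely, suppose k is even; write k = 2j. Then 9k + 7 = 9·(2j) + 7 = 2·9j + 7, which is odd.

Equivalent; both directions hold.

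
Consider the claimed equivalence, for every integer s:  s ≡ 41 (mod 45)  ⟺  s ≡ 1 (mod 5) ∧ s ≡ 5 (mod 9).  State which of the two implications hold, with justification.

[⇒] Suppose s ≡ 41 (mod 45); write s = 45j + 41. Since 5 ∣ 45, reducing mod 5 gives s ≡ 41 ≡ 1 (mod 5); since 9 ∣ 45, reducing mod 9 gives s ≡ 41 ≡ 5 (mod 9).

[⇐] Conversely, if s ≡ 1 (mod 5) and s ≡ 5 (mod 9), then by the Chinese remainder theorem s ≡ 41 (mod 45). This is exactly s ≡ 41 (mod 45).

Both directions hold; the statement is true.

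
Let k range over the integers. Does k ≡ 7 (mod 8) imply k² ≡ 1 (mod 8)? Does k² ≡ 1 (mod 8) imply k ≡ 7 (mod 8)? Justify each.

Only the forward implication holds.

Converse. This fails: take k = 1. Then 1² = 1 ≡ 1 (mod 8), yet 1 ≡ 1 (mod 8), not 7.

Forward direction. Suppose k ≡ 7 (mod 8). Write k = 8j + 7. Then (8j + 7)² = 64j² + 112j + 49 = 8(8j² + 14j + 6) + 1, so k² ≡ 1 (mod 8).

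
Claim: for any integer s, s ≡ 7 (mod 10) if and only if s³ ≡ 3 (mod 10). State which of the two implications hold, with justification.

(←) For the converse, argue contrapositively. If s ≢ 7 (mod 10), then s is congruent to one of 0, 1, 2, 3, 4, 5, 6, 8, 9 modulo 10, and these give s³ ≡ 0, 1, 8, 7, 4, 5, 6, 2, 9 respectively — never 3.

(→) Suppose s ≡ 7 (mod 10). Write s = 10j + 7. Then (10j + 7)³ = 1000j³ + 2100j² + 1470j + 343 = 10(100j³ + 210j² + 147j + 34) + 3, so s³ ≡ 3 (mod 10).

Both implications hold.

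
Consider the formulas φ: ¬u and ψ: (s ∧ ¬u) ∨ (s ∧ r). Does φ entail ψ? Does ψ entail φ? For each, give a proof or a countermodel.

(→) This fails. Under r = F, s = F, u = F, the left side is true but the right side is false.

(←) This fails. Under r = T, s = T, u = T, the left side is false but the right side is true.

Both directions fail.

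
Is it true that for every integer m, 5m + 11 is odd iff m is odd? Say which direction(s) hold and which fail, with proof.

Both directions fail.

(⟹) This fails: m = 2 gives 5m + 11 = 21, which is odd, but 2 is even, not odd.

(⟸) This also fails: m = 7 is odd, but 5m + 11 = 46 is even, not odd.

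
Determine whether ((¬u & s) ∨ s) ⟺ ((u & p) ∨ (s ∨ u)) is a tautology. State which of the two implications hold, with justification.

(→) Assume the antecedent. If p is true, the antecedent forces (p = T, u = F, s = T) or (p = T, u = T, s = T), and (u & p) ∨ (s ∨ u) holds there. If p is false, the antecedent forces (p = F, u = F, s = T) or (p = F, u = T, s = T), and (u & p) ∨ (s ∨ u) holds there. Either way (u & p) ∨ (s ∨ u) holds.

(←) This fails. Under p = F, u = T, s = F, the left side is false but the right side is true.

The forward direction holds; the converse fails.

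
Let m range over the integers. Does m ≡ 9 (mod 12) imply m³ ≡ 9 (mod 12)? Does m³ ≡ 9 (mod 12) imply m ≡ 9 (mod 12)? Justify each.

Both directions hold.

(⇒) Suppose m ≡ 9 (mod 12). Write m = 12j + 9. Then (12j + 9)³ = 1728j³ + 3888j² + 2916j + 729 = 12(144j³ + 324j² + 243j + 60) + 9, so m³ ≡ 9 (mod 12).

(⇐) Conversely, suppose m³ ≡ 9 (mod 12). The only residue r in {0, …, 11} with r³ ≡ 9 (mod 12) is r = 9, so m ≡ 9 (mod 12).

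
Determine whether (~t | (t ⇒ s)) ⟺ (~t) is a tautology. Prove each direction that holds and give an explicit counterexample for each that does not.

(⟹) This fails. Under t = T, s = T, the left side is true but the right side is false.

(⟸) Assume the antecedent. If t is true, the antecedent cannot hold. If t is false, ~t | (t ⇒ s) reduces to true regardless of the other variables. Either way ~t | (t ⇒ s) holds.

(⇒) fails; (⇐) holds.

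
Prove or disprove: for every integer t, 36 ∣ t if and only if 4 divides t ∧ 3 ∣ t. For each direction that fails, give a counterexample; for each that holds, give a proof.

The forward direction holds; the converse fails.

Forward direction. If 36 ∣ t, write t = 36q. Since 36 = 9·4, t = 4·(9q), so 4 ∣ t; and since 36 = 12·3, t = 3·(12q), so 3 ∣ t.

Converse. This fails: take t = 12. Both 4 ∣ 12 and 3 ∣ 12, yet 12 is not a multiple of 36 (since 12 = 0·36 + 12), so 36 ∤ 12.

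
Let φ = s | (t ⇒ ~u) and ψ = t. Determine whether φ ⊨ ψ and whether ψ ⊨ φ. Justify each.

Forward direction. This fails. Under t = F, u = F, s = F, the left side is true but the right side is false.

Converse. This fails. Under t = T, u = T, s = F, the left side is false but the right side is true.

Both directions fail.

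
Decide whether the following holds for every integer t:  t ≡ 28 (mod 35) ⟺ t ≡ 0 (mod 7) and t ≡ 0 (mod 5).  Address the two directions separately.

[⇒] This fails: t = 28 gives 28 ≡ 28 (mod 35) but 28 ≡ 3 (mod 5), so the conjunction on the right does not hold.

[⇐] This fails: t = 0 satisfies both congruences on the right (0 ≡ 0 mod 7 and 0 ≡ 0 mod 5) yet 0 ≡ 0 (mod 35), not 28.

Neither implication holds.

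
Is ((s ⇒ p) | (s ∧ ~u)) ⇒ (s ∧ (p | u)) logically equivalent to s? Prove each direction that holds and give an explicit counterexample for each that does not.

Only the forward implication holds.

[⇒] Assume the antecedent. If p is true, the antecedent forces (p = T, s = T, u = F) or (p = T, s = T, u = T), and s holds there. If p is false, the antecedent forces (p = F, s = T, u = T), and s holds there. Either way s holds.

[⇐] This fails. Under p = F, s = T, u = F, the left side is false but the right side is true.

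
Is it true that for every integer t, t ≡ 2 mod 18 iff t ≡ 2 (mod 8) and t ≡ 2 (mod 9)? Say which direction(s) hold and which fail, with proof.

(⇒) This fails: t = 56 gives 56 ≡ 2 (mod 18) but 56 ≡ 0 (mod 8), so the conjunction on the right does not hold.

(⇐) Conversely, if t ≡ 2 (mod 8) and t ≡ 2 (mod 9), then by the Chinese remainder theorem t ≡ 2 (mod 72). Since 2 ≡ 2 (mod 18) and 18 ∣ 72, we get t ≡ 2 (mod 18).

Only the reverse direction holds.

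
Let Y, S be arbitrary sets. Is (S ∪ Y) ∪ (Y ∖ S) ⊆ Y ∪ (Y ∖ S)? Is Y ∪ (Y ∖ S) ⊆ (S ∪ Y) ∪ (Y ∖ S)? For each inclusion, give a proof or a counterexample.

(⊆) This inclusion fails. Take Y = ∅, S = {1}; then 1 ∈ (S ∪ Y) ∪ (Y ∖ S) but 1 ∉ Y ∪ (Y ∖ S).

(⊇) Let x ∈ Y ∪ (Y ∖ S). Then either x ∈ Y and x ∉ S; or x ∈ Y ∩ S. In each case x ∈ (S ∪ Y) ∪ (Y ∖ S), so Y ∪ (Y ∖ S) ⊆ (S ∪ Y) ∪ (Y ∖ S).

The sets are not equal: only the reverse inclusion holds.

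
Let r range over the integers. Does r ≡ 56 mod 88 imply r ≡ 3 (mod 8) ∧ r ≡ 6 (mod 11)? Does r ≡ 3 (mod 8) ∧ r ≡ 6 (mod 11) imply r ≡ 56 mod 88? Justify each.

(⇒) This fails: r = 56 gives 56 ≡ 56 (mod 88) but 56 ≡ 0 (mod 8), so the conjunction on the right does not hold.

(⇐) This fails: r = 83 satisfies both congruences on the right (83 ≡ 3 mod 8 and 83 ≡ 6 mod 11) yet 83 ≡ 83 (mod 88), not 56.

Both directions fail.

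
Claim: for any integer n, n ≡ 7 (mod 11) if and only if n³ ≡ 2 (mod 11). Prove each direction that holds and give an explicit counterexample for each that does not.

Equivalent; both directions hold.

(←) Suppose n³ ≡ 2 (mod 11). The only residue r in {0, …, 10} with r³ ≡ 2 (mod 11) is r = 7, so n ≡ 7 (mod 11).

(→) Suppose n ≡ 7 (mod 11). Write n = 11j + 7. Then (11j + 7)³ = 1331j³ + 2541j² + 1617j + 343 = 11(121j³ + 231j² + 147j + 31) + 2, so n³ ≡ 2 (mod 11).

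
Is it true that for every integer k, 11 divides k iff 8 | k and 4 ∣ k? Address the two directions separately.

(⟹) This fails: take k = 11. Certainly 11 ∣ 11, but 8 ∤ 11.

(⟸) This fails: take k = 8. Both 8 ∣ 8 and 4 ∣ 8, yet 8 is not a multiple of 11 (since 8 = 0·11 + 8), so 11 ∤ 8.

(⇒) fails and (⇐) fails.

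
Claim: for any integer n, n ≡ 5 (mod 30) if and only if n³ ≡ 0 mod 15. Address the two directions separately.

Both directions fail.

(→) This fails: take n = 5. Then 5 ≡ 5 (mod 30), but 5³ = 125 ≡ 5 (mod 15), not 0.

(←) This fails: take n = 0. Then 0³ = 0 ≡ 0 (mod 15), yet 0 ≡ 0 (mod 30), not 5.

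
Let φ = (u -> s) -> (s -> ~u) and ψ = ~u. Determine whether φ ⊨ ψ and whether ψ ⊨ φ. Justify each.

Not equivalent: only (⇐) holds.

(←) Assume the antecedent. If s is true, the antecedent forces (s = T, u = F), and (u -> s) -> (s -> ~u) holds there. If s is false, (u -> s) -> (s -> ~u) reduces to true regardless of the other variables. Either way (u -> s) -> (s -> ~u) holds.

(→) This fails. Under s = F, u = T, the left side is true but the right side is false.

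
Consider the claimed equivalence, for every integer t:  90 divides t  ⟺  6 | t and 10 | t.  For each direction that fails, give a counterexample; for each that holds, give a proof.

Not equivalent: only (⇒) holds.

Forward direction. If 90 ∣ t, write t = 90q. Since 90 = 15·6, t = 6·(15q), so 6 ∣ t; and since 90 = 9·10, t = 10·(9q), so 10 ∣ t.

Converse. This fails: take t = 30. Both 6 ∣ 30 and 10 ∣ 30, yet 30 is not a multiple of 90 (since 30 = 0·90 + 30), so 90 ∤ 30.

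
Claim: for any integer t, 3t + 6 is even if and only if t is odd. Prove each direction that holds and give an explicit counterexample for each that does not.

Both directions fail.

(⇒) This fails: t = 4 gives 3t + 6 = 18, which is even, but 4 is even, not odd.

(⇐) This also fails: t = 5 is odd, but 3t + 6 = 21 is odd, not even.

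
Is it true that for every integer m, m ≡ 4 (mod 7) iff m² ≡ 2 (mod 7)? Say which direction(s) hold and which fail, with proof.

(⇒) Suppose m ≡ 4 (mod 7). Write m = 7j + 4. Then (7j + 4)² = 49j² + 56j + 16 = 7(7j² + 8j + 2) + 2, so m² ≡ 2 (mod 7).

(⇐) This fails: take m = 3. Then 3² = 9 ≡ 2 (mod 7), yet 3 ≡ 3 (mod 7), not 4.

Not equivalent: only (⇒) holds.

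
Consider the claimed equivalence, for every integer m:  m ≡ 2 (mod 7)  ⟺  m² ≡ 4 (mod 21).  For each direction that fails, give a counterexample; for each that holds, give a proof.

(⇒) This fails: take m = 9. Then 9 ≡ 2 (mod 7), but 9² = 81 ≡ 18 (mod 21), not 4.

(⇐) This fails: take m = 5. Then 5² = 25 ≡ 4 (mod 21), yet 5 ≡ 5 (mod 7), not 2.

(⇒) fails and (⇐) fails.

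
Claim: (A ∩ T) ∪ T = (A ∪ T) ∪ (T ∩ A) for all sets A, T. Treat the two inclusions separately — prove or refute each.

Reverse inclusion. This inclusion fails. Take A = {1}, T = ∅; then 1 ∈ (A ∪ T) ∪ (T ∩ A) but 1 ∉ (A ∩ T) ∪ T.

Forward inclusion. Let x ∈ (A ∩ T) ∪ T. Then either x ∈ T and x ∉ A; or x ∈ A ∩ T. In each case x ∈ (A ∪ T) ∪ (T ∩ A), so (A ∩ T) ∪ T ⊆ (A ∪ T) ∪ (T ∩ A).

(⊆) holds; (⊇) fails.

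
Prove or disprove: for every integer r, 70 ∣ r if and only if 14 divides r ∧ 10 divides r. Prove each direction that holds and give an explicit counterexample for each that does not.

(⟸) Suppose 14 ∣ r and 10 ∣ r. Any common multiple of 14 and 10 is a multiple of their lcm; here lcm(14, 10) = 14·10/gcd(14, 10) = 140/2 = 70, so 70 ∣ r.

(⟹) If 70 ∣ r, write r = 70q. Since 70 = 5·14, r = 14·(5q), so 14 ∣ r; and since 70 = 7·10, r = 10·(7q), so 10 ∣ r.

Both directions hold.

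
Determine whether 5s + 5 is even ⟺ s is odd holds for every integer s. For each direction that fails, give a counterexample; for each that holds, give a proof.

[⇒] Suppose 5s + 5 is even. Since 5 is odd, 5s and s have the same parity, so 5s + 5 ≡ s + 5 (mod 2). As 5 is odd, 5s + 5 is even exactly when s is odd. Thus s is odd.

[⇐] Conversely, suppose s is odd; write s = 2j + 1. Then 5s + 5 = 5·(2j + 1) + 5 = 2·5j + 10, which is even.

Equivalent; both directions hold.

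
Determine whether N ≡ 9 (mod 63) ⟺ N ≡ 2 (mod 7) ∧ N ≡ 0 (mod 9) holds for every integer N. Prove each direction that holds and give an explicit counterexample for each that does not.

[⇐] If N ≡ 2 (mod 7) and N ≡ 0 (mod 9), then by the Chinese remainder theorem N ≡ 9 (mod 63). This is exactly N ≡ 9 (mod 63).

[⇒] Suppose N ≡ 9 (mod 63); write N = 63j + 9. Since 7 ∣ 63, reducing mod 7 gives N ≡ 9 ≡ 2 (mod 7); since 9 ∣ 63, reducing mod 9 gives N ≡ 9 ≡ 0 (mod 9).

The biconditional holds.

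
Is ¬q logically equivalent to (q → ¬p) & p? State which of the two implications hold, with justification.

The forward direction fails; the converse holds.

Converse. Assume the antecedent. If p is true, the antecedent forces (p = T, q = F), and ¬q holds there. If p is false, the antecedent cannot hold. Either way ¬q holds.

Forward direction. This fails. Under p = F, q = F, the left side is true but the right side is false.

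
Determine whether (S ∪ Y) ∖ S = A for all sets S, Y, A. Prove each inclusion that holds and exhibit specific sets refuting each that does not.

(⊆) fails and (⊇) fails.

Forward inclusion. This inclusion fails. Take S = ∅, Y = {1}, A = ∅; then 1 ∈ (S ∪ Y) ∖ S but 1 ∉ A.

Reverse inclusion. This inclusion fails. Take S = ∅, Y = ∅, A = {1}; then 1 ∈ A but 1 ∉ (S ∪ Y) ∖ S.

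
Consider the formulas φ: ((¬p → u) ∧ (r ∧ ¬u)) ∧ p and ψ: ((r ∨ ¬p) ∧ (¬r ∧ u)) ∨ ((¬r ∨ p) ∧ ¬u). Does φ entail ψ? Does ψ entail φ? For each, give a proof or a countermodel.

Forward direction. Assume the antecedent. If r is true, the antecedent forces (r = T, p = T, u = F), and the consequent holds there. If r is false, the antecedent cannot hold. Either way the consequent holds.

Converse. This fails. Under r = F, p = F, u = F, the left side is false but the right side is true.

The forward direction holds; the converse fails.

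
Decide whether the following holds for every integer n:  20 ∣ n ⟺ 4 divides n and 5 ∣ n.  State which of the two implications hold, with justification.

Both directions hold; the statement is true.

(⟹) If 20 ∣ n, write n = 20q. Since 20 = 5·4, n = 4·(5q), so 4 ∣ n; and since 20 = 4·5, n = 5·(4q), so 5 ∣ n.

(⟸) Suppose 4 ∣ n and 5 ∣ n. Any common multiple of 4 and 5 is a multiple of their lcm; here gcd(4, 5) = 1, so lcm(4, 5) = 4·5 = 20, so 20 ∣ n.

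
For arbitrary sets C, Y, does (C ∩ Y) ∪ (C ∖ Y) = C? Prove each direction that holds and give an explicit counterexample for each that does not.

Both inclusions hold; the sets are equal.

(⟹) Let x ∈ (C ∩ Y) ∪ (C ∖ Y). Then either x ∈ C and x ∉ Y; or x ∈ C ∩ Y. In each case x ∈ C, so (C ∩ Y) ∪ (C ∖ Y) ⊆ C.

(⟸) Let x ∈ C. Then either x ∈ C and x ∉ Y; or x ∈ C ∩ Y. In each case x ∈ (C ∩ Y) ∪ (C ∖ Y), so C ⊆ (C ∩ Y) ∪ (C ∖ Y).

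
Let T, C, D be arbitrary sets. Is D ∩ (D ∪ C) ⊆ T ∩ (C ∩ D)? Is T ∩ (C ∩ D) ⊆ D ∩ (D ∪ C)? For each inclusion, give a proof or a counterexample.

(⊆) This inclusion fails. Take T = ∅, C = ∅, D = {1}; then 1 ∈ D ∩ (D ∪ C) but 1 ∉ T ∩ (C ∩ D).

(⊇) Let x ∈ T ∩ (C ∩ D). Then x ∈ T ∩ C ∩ D, from which x ∈ D ∩ (D ∪ C).

(⊆) fails; (⊇) holds.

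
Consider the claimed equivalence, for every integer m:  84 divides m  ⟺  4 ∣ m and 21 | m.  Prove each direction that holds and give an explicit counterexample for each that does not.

Both implications hold.

[⇒] If 84 ∣ m, write m = 84q. Since 84 = 21·4, m = 4·(21q), so 4 ∣ m; and since 84 = 4·21, m = 21·(4q), so 21 ∣ m.

[⇐] Suppose 4 ∣ m and 21 ∣ m. Any common multiple of 4 and 21 is a multiple of their lcm; here gcd(4, 21) = 1, so lcm(4, 21) = 4·21 = 84, so 84 ∣ m.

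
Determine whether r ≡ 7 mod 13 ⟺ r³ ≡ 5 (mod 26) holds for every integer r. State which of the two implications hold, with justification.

(⇒) fails and (⇐) fails.

(⇒) This fails: take r = 20. Then 20 ≡ 7 (mod 13), but 20³ = 8000 ≡ 18 (mod 26), not 5.

(⇐) This fails: take r = 11. Then 11³ = 1331 ≡ 5 (mod 26), yet 11 ≡ 11 (mod 13), not 7.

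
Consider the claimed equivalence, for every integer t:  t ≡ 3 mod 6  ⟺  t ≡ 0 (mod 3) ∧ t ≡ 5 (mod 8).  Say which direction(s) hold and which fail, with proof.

Forward direction. This fails: t = 9 gives 9 ≡ 3 (mod 6) but 9 ≡ 1 (mod 8), so the conjunction on the right does not hold.

Converse. If t ≡ 0 (mod 3) and t ≡ 5 (mod 8), then by the Chinese remainder theorem t ≡ 21 (mod 24). Since 21 ≡ 3 (mod 6) and 6 ∣ 24, we get t ≡ 3 (mod 6).

Only the reverse direction holds.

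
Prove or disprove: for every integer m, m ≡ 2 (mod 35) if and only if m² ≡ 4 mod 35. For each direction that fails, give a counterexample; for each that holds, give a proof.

(←) This fails: take m = 12. Then 12² = 144 ≡ 4 (mod 35), yet 12 ≡ 12 (mod 35), not 2.

(→) Suppose m ≡ 2 (mod 35). Write m = 35j + 2. Then (35j + 2)² = 1225j² + 140j + 4 = 35(35j² + 4j) + 4, so m² ≡ 4 (mod 35).

Not equivalent: only (⇒) holds.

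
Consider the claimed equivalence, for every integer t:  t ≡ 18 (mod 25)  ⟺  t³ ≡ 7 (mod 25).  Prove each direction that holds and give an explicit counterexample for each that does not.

The biconditional holds.

Converse. Suppose t³ ≡ 7 (mod 25). The only residue r in {0, …, 24} with r³ ≡ 7 (mod 25) is r = 18, so t ≡ 18 (mod 25).

Forward direction. Suppose t ≡ 18 (mod 25). Write t = 25j + 18. Then (25j + 18)³ = 15625j³ + 33750j² + 24300j + 5832 = 25(625j³ + 1350j² + 972j + 233) + 7, so t³ ≡ 7 (mod 25).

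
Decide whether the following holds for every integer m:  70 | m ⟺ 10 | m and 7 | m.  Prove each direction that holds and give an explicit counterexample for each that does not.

Equivalent; both directions hold.

Forward direction. If 70 ∣ m, write m = 70q. Since 70 = 7·10, m = 10·(7q), so 10 ∣ m; and since 70 = 10·7, m = 7·(10q), so 7 ∣ m.

Converse. Suppose 10 ∣ m and 7 ∣ m. Any common multiple of 10 and 7 is a multiple of their lcm; here gcd(10, 7) = 1, so lcm(10, 7) = 10·7 = 70, so 70 ∣ m.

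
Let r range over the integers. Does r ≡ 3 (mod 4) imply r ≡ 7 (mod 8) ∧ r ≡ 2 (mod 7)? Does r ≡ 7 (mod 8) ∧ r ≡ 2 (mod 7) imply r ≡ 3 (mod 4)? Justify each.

Not equivalent: only (⇐) holds.

(⟹) This fails: r = 3 gives 3 ≡ 3 (mod 4) but 3 ≡ 3 (mod 8), so the conjunction on the right does not hold.

(⟸) Conversely, if r ≡ 7 (mod 8) and r ≡ 2 (mod 7), then by the Chinese remainder theorem r ≡ 23 (mod 56). Since 23 ≡ 3 (mod 4) and 4 ∣ 56, we get r ≡ 3 (mod 4).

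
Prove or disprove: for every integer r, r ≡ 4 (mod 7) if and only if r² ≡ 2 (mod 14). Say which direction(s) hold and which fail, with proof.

(⇒) fails and (⇐) fails.

Forward direction. This fails: take r = 11. Then 11 ≡ 4 (mod 7), but 11² = 121 ≡ 9 (mod 14), not 2.

Converse. This fails: take r = 10. Then 10² = 100 ≡ 2 (mod 14), yet 10 ≡ 3 (mod 7), not 4.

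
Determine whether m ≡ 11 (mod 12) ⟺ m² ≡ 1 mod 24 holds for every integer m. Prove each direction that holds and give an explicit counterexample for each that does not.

Only the forward implication holds.

(⟹) Suppose m ≡ 11 (mod 12). Working modulo 24, m ∈ {11, 23}; for each such r, r² ≡ 1 (mod 24).

(⟸) This fails: take m = 1. Then 1² = 1 ≡ 1 (mod 24), yet 1 ≡ 1 (mod 12), not 11.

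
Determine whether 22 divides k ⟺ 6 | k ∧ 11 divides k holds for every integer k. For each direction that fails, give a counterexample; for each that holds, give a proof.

Only the reverse direction holds.

[⇒] This fails: take k = 22. Certainly 22 ∣ 22, but 6 ∤ 22.

[⇐] Suppose 6 ∣ k and 11 ∣ k. Any common multiple of 6 and 11 is a multiple of their lcm; here gcd(6, 11) = 1, so lcm(6, 11) = 6·11 = 66, so 66 ∣ k. Since 22 ∣ 66, it follows that 22 ∣ k.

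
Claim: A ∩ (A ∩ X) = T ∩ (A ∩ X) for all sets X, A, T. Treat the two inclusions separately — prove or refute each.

Forward inclusion. This inclusion fails. Take X = {1}, A = {1}, T = ∅; then 1 ∈ A ∩ (A ∩ X) but 1 ∉ T ∩ (A ∩ X).

Reverse inclusion. Let x ∈ T ∩ (A ∩ X). Then x ∈ X ∩ A ∩ T, from which x ∈ A ∩ (A ∩ X).

The sets are not equal: only the reverse inclusion holds.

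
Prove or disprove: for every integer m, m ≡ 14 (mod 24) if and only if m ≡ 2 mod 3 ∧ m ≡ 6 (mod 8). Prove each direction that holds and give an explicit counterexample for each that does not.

(→) Suppose m ≡ 14 (mod 24); write m = 24j + 14. Since 3 ∣ 24, reducing mod 3 gives m ≡ 14 ≡ 2 (mod 3); since 8 ∣ 24, reducing mod 8 gives m ≡ 14 ≡ 6 (mod 8).

(←) Conversely, if m ≡ 2 (mod 3) and m ≡ 6 (mod 8), then by the Chinese remainder theorem m ≡ 14 (mod 24). This is exactly m ≡ 14 (mod 24).

Both implications hold.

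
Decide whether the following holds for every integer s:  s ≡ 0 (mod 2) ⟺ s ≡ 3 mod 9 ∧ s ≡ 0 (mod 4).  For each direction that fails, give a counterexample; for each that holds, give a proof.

Not equivalent: only (⇐) holds.

[⇒] This fails: s = 0 gives 0 ≡ 0 (mod 2) but 0 ≡ 0 (mod 9), so the conjunction on the right does not hold.

[⇐] Conversely, if s ≡ 3 (mod 9) and s ≡ 0 (mod 4), then by the Chinese remainder theorem s ≡ 12 (mod 36). Since 12 ≡ 0 (mod 2) and 2 ∣ 36, we get s ≡ 0 (mod 2).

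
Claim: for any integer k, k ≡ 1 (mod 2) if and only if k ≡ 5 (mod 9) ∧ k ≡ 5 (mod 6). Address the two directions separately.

(⇒) fails; (⇐) holds.

[⇐] If k ≡ 5 (mod 9) and k ≡ 5 (mod 6), then by the Chinese remainder theorem k ≡ 5 (mod 18). Since 5 ≡ 1 (mod 2) and 2 ∣ 18, we get k ≡ 1 (mod 2).

[⇒] This fails: k = 1 gives 1 ≡ 1 (mod 2) but 1 ≡ 1 (mod 9), so the conjunction on the right does not hold.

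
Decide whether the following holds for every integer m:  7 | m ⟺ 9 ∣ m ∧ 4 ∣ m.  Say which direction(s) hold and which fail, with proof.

Neither direction holds.

[⇒] This fails: take m = 7. Certainly 7 ∣ 7, but 9 ∤ 7.

[⇐] This fails: take m = 36. Both 9 ∣ 36 and 4 ∣ 36, yet 36 is not a multiple of 7 (since 36 = 5·7 + 1), so 7 ∤ 36.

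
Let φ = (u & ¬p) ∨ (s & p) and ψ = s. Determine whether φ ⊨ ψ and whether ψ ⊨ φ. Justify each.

(⇒) This fails. Under u = T, p = F, s = F, the left side is true but the right side is false.

(⇐) This fails. Under u = F, p = F, s = T, the left side is false but the right side is true.

(⇒) fails and (⇐) fails.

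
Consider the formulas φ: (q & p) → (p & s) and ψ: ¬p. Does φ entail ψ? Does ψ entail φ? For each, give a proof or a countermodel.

Not equivalent: only (⇐) holds.

(⇒) This fails. Under q = F, s = F, p = T, the left side is true but the right side is false.

(⇐) Assume the antecedent. If q is true, the antecedent forces (q = T, s = F, p = F) or (q = T, s = T, p = F), and (q & p) → (p & s) holds there. If q is false, (q & p) → (p & s) reduces to true regardless of the other variables. Either way (q & p) → (p & s) holds.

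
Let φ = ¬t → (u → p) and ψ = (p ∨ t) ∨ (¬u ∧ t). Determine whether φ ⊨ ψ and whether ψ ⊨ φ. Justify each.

Not equivalent: only (⇐) holds.

[⇒] This fails. Under p = F, t = F, u = F, the left side is true but the right side is false.

[⇐] Assume the antecedent. If p is true, ¬t → (u → p) reduces to true regardless of the other variables. If p is false, the antecedent forces (p = F, t = T, u = F) or (p = F, t = T, u = T), and ¬t → (u → p) holds there. Either way ¬t → (u → p) holds.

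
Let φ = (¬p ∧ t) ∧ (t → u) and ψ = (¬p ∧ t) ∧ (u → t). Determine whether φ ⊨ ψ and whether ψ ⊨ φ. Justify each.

The forward direction holds; the converse fails.

Forward direction. Assume the antecedent. If t is true, the antecedent forces (t = T, p = F, u = T), and (¬p ∧ t) ∧ (u → t) holds there. If t is false, the antecedent cannot hold. Either way (¬p ∧ t) ∧ (u → t) holds.

Converse. This fails. Under t = T, p = F, u = F, the left side is false but the right side is true.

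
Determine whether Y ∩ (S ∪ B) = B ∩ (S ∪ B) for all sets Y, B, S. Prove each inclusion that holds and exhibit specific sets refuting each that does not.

Neither inclusion holds.

(⊆) This inclusion fails. Take Y = {1}, B = ∅, S = {1}; then 1 ∈ Y ∩ (S ∪ B) but 1 ∉ B ∩ (S ∪ B).

(⊇) This inclusion fails. Take Y = ∅, B = {1}, S = ∅; then 1 ∈ B ∩ (S ∪ B) but 1 ∉ Y ∩ (S ∪ B).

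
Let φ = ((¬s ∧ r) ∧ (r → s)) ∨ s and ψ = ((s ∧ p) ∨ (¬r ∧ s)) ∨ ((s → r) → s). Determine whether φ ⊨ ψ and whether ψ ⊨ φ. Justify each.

Converse. Assume the antecedent. If p is true, the antecedent forces (p = T, r = F, s = T) or (p = T, r = T, s = T), and ((¬s ∧ r) ∧ (r → s)) ∨ s holds there. If p is false, the antecedent forces (p = F, r = F, s = T) or (p = F, r = T, s = T), and ((¬s ∧ r) ∧ (r → s)) ∨ s holds there. Either way ((¬s ∧ r) ∧ (r → s)) ∨ s holds.

Forward direction. Assume the antecedent. If p is true, the antecedent forces (p = T, r = F, s = T) or (p = T, r = T, s = T), and the consequent holds there. If p is false, the antecedent forces (p = F, r = F, s = T) or (p = F, r = T, s = T), and the consequent holds there. Either way the consequent holds.

Both implications hold.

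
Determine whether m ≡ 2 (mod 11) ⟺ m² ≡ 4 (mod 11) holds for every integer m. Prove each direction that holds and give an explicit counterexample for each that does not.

Converse. This fails: take m = 9. Then 9² = 81 ≡ 4 (mod 11), yet 9 ≡ 9 (mod 11), not 2.

Forward direction. Suppose m ≡ 2 (mod 11). Write m = 11j + 2. Then (11j + 2)² = 121j² + 44j + 4 = 11(11j² + 4j) + 4, so m² ≡ 4 (mod 11).

(⇒) holds; (⇐) fails.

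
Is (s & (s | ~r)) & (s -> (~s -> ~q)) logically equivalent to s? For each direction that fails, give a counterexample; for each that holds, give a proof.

Equivalent; both directions hold.

(→) Assume the antecedent. If q is true, the antecedent forces (q = T, s = T, r = F) or (q = T, s = T, r = T), and s holds there. If q is false, the antecedent forces (q = F, s = T, r = F) or (q = F, s = T, r = T), and s holds there. Either way s holds.

(←) Assume the antecedent. If q is true, the antecedent forces (q = T, s = T, r = F) or (q = T, s = T, r = T), and the consequent holds there. If q is false, the antecedent forces (q = F, s = T, r = F) or (q = F, s = T, r = T), and the consequent holds there. Either way the consequent holds.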